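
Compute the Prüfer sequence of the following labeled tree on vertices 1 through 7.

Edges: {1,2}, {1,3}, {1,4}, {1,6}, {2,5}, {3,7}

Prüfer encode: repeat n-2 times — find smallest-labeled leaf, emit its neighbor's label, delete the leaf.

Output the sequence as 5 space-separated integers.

Step 1: leaves = {4,5,6,7}. Remove smallest leaf 4, emit neighbor 1.
Step 2: leaves = {5,6,7}. Remove smallest leaf 5, emit neighbor 2.
Step 3: leaves = {2,6,7}. Remove smallest leaf 2, emit neighbor 1.
Step 4: leaves = {6,7}. Remove smallest leaf 6, emit neighbor 1.
Step 5: leaves = {1,7}. Remove smallest leaf 1, emit neighbor 3.
Done: 2 vertices remain (3, 7). Sequence = [1 2 1 1 3]

Answer: 1 2 1 1 3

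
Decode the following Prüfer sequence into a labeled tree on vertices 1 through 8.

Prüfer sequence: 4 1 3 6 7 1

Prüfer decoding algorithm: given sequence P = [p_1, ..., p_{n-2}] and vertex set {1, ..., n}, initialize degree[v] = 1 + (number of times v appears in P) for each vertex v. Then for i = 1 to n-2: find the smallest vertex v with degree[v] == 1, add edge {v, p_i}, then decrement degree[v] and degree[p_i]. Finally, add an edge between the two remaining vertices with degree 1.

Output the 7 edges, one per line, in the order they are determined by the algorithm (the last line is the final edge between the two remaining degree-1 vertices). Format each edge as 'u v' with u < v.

Answer: 2 4
1 4
3 5
3 6
6 7
1 7
1 8

Derivation:
Initial degrees: {1:3, 2:1, 3:2, 4:2, 5:1, 6:2, 7:2, 8:1}
Step 1: smallest deg-1 vertex = 2, p_1 = 4. Add edge {2,4}. Now deg[2]=0, deg[4]=1.
Step 2: smallest deg-1 vertex = 4, p_2 = 1. Add edge {1,4}. Now deg[4]=0, deg[1]=2.
Step 3: smallest deg-1 vertex = 5, p_3 = 3. Add edge {3,5}. Now deg[5]=0, deg[3]=1.
Step 4: smallest deg-1 vertex = 3, p_4 = 6. Add edge {3,6}. Now deg[3]=0, deg[6]=1.
Step 5: smallest deg-1 vertex = 6, p_5 = 7. Add edge {6,7}. Now deg[6]=0, deg[7]=1.
Step 6: smallest deg-1 vertex = 7, p_6 = 1. Add edge {1,7}. Now deg[7]=0, deg[1]=1.
Final: two remaining deg-1 vertices are 1, 8. Add edge {1,8}.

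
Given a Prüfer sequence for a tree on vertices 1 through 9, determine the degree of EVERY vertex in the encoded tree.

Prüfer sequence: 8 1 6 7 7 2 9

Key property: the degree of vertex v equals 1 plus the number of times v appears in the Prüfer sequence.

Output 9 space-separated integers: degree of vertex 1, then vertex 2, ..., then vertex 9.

Answer: 2 2 1 1 1 2 3 2 2

Derivation:
p_1 = 8: count[8] becomes 1
p_2 = 1: count[1] becomes 1
p_3 = 6: count[6] becomes 1
p_4 = 7: count[7] becomes 1
p_5 = 7: count[7] becomes 2
p_6 = 2: count[2] becomes 1
p_7 = 9: count[9] becomes 1
Degrees (1 + count): deg[1]=1+1=2, deg[2]=1+1=2, deg[3]=1+0=1, deg[4]=1+0=1, deg[5]=1+0=1, deg[6]=1+1=2, deg[7]=1+2=3, deg[8]=1+1=2, deg[9]=1+1=2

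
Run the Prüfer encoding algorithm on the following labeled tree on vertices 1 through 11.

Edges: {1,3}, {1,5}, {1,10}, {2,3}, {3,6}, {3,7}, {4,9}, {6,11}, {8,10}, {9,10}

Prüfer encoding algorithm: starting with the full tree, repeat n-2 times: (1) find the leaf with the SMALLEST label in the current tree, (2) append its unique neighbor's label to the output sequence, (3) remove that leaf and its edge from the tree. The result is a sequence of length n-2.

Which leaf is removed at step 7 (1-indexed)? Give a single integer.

Step 1: current leaves = {2,4,5,7,8,11}. Remove leaf 2 (neighbor: 3).
Step 2: current leaves = {4,5,7,8,11}. Remove leaf 4 (neighbor: 9).
Step 3: current leaves = {5,7,8,9,11}. Remove leaf 5 (neighbor: 1).
Step 4: current leaves = {7,8,9,11}. Remove leaf 7 (neighbor: 3).
Step 5: current leaves = {8,9,11}. Remove leaf 8 (neighbor: 10).
Step 6: current leaves = {9,11}. Remove leaf 9 (neighbor: 10).
Step 7: current leaves = {10,11}. Remove leaf 10 (neighbor: 1).

Answer: 10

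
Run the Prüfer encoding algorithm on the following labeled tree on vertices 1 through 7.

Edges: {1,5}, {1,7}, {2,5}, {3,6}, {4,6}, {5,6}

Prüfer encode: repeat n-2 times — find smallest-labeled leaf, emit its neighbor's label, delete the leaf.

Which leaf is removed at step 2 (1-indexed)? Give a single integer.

Step 1: current leaves = {2,3,4,7}. Remove leaf 2 (neighbor: 5).
Step 2: current leaves = {3,4,7}. Remove leaf 3 (neighbor: 6).

Answer: 3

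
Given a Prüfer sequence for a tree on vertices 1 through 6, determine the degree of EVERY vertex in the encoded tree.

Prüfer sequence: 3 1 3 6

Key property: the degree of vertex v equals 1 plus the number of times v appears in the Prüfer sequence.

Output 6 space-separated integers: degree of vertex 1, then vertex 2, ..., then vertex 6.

Answer: 2 1 3 1 1 2

Derivation:
p_1 = 3: count[3] becomes 1
p_2 = 1: count[1] becomes 1
p_3 = 3: count[3] becomes 2
p_4 = 6: count[6] becomes 1
Degrees (1 + count): deg[1]=1+1=2, deg[2]=1+0=1, deg[3]=1+2=3, deg[4]=1+0=1, deg[5]=1+0=1, deg[6]=1+1=2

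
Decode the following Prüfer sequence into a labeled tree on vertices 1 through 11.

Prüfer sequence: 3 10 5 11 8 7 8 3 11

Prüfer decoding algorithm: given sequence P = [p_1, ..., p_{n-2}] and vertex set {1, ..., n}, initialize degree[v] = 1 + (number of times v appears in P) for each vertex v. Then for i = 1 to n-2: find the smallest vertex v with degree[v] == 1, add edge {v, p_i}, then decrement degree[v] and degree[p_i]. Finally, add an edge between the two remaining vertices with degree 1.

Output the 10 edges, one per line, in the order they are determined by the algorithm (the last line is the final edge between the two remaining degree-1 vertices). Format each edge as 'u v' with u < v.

Answer: 1 3
2 10
4 5
5 11
6 8
7 9
7 8
3 8
3 11
10 11

Derivation:
Initial degrees: {1:1, 2:1, 3:3, 4:1, 5:2, 6:1, 7:2, 8:3, 9:1, 10:2, 11:3}
Step 1: smallest deg-1 vertex = 1, p_1 = 3. Add edge {1,3}. Now deg[1]=0, deg[3]=2.
Step 2: smallest deg-1 vertex = 2, p_2 = 10. Add edge {2,10}. Now deg[2]=0, deg[10]=1.
Step 3: smallest deg-1 vertex = 4, p_3 = 5. Add edge {4,5}. Now deg[4]=0, deg[5]=1.
Step 4: smallest deg-1 vertex = 5, p_4 = 11. Add edge {5,11}. Now deg[5]=0, deg[11]=2.
Step 5: smallest deg-1 vertex = 6, p_5 = 8. Add edge {6,8}. Now deg[6]=0, deg[8]=2.
Step 6: smallest deg-1 vertex = 9, p_6 = 7. Add edge {7,9}. Now deg[9]=0, deg[7]=1.
Step 7: smallest deg-1 vertex = 7, p_7 = 8. Add edge {7,8}. Now deg[7]=0, deg[8]=1.
Step 8: smallest deg-1 vertex = 8, p_8 = 3. Add edge {3,8}. Now deg[8]=0, deg[3]=1.
Step 9: smallest deg-1 vertex = 3, p_9 = 11. Add edge {3,11}. Now deg[3]=0, deg[11]=1.
Final: two remaining deg-1 vertices are 10, 11. Add edge {10,11}.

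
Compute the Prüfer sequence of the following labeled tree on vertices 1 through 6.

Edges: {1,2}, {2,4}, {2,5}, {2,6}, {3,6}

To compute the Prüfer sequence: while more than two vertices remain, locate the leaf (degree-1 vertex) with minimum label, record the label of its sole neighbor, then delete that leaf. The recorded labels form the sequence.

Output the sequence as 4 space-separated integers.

Step 1: leaves = {1,3,4,5}. Remove smallest leaf 1, emit neighbor 2.
Step 2: leaves = {3,4,5}. Remove smallest leaf 3, emit neighbor 6.
Step 3: leaves = {4,5,6}. Remove smallest leaf 4, emit neighbor 2.
Step 4: leaves = {5,6}. Remove smallest leaf 5, emit neighbor 2.
Done: 2 vertices remain (2, 6). Sequence = [2 6 2 2]

Answer: 2 6 2 2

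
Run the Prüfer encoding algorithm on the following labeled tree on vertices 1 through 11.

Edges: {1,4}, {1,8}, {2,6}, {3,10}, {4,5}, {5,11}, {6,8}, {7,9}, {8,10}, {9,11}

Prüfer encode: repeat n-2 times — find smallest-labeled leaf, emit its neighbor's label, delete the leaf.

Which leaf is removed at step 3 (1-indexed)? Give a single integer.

Answer: 6

Derivation:
Step 1: current leaves = {2,3,7}. Remove leaf 2 (neighbor: 6).
Step 2: current leaves = {3,6,7}. Remove leaf 3 (neighbor: 10).
Step 3: current leaves = {6,7,10}. Remove leaf 6 (neighbor: 8).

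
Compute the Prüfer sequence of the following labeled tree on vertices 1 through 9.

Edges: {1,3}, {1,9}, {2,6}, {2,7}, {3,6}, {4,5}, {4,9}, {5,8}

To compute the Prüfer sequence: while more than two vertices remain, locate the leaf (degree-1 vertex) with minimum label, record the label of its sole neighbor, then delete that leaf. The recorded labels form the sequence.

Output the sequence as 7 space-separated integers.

Answer: 2 6 3 1 9 5 4

Derivation:
Step 1: leaves = {7,8}. Remove smallest leaf 7, emit neighbor 2.
Step 2: leaves = {2,8}. Remove smallest leaf 2, emit neighbor 6.
Step 3: leaves = {6,8}. Remove smallest leaf 6, emit neighbor 3.
Step 4: leaves = {3,8}. Remove smallest leaf 3, emit neighbor 1.
Step 5: leaves = {1,8}. Remove smallest leaf 1, emit neighbor 9.
Step 6: leaves = {8,9}. Remove smallest leaf 8, emit neighbor 5.
Step 7: leaves = {5,9}. Remove smallest leaf 5, emit neighbor 4.
Done: 2 vertices remain (4, 9). Sequence = [2 6 3 1 9 5 4]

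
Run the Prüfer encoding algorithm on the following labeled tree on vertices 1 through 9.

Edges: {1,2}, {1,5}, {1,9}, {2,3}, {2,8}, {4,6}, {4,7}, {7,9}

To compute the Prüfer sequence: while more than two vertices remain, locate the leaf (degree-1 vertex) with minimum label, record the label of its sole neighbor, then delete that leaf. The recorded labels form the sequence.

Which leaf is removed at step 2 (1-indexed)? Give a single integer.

Step 1: current leaves = {3,5,6,8}. Remove leaf 3 (neighbor: 2).
Step 2: current leaves = {5,6,8}. Remove leaf 5 (neighbor: 1).

Answer: 5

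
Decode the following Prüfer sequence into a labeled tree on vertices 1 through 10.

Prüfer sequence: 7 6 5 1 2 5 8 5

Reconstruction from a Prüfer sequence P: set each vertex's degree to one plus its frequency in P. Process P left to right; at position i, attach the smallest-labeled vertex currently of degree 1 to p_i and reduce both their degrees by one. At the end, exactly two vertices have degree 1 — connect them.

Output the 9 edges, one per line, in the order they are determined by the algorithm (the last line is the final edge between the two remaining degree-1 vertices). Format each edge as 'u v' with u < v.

Initial degrees: {1:2, 2:2, 3:1, 4:1, 5:4, 6:2, 7:2, 8:2, 9:1, 10:1}
Step 1: smallest deg-1 vertex = 3, p_1 = 7. Add edge {3,7}. Now deg[3]=0, deg[7]=1.
Step 2: smallest deg-1 vertex = 4, p_2 = 6. Add edge {4,6}. Now deg[4]=0, deg[6]=1.
Step 3: smallest deg-1 vertex = 6, p_3 = 5. Add edge {5,6}. Now deg[6]=0, deg[5]=3.
Step 4: smallest deg-1 vertex = 7, p_4 = 1. Add edge {1,7}. Now deg[7]=0, deg[1]=1.
Step 5: smallest deg-1 vertex = 1, p_5 = 2. Add edge {1,2}. Now deg[1]=0, deg[2]=1.
Step 6: smallest deg-1 vertex = 2, p_6 = 5. Add edge {2,5}. Now deg[2]=0, deg[5]=2.
Step 7: smallest deg-1 vertex = 9, p_7 = 8. Add edge {8,9}. Now deg[9]=0, deg[8]=1.
Step 8: smallest deg-1 vertex = 8, p_8 = 5. Add edge {5,8}. Now deg[8]=0, deg[5]=1.
Final: two remaining deg-1 vertices are 5, 10. Add edge {5,10}.

Answer: 3 7
4 6
5 6
1 7
1 2
2 5
8 9
5 8
5 10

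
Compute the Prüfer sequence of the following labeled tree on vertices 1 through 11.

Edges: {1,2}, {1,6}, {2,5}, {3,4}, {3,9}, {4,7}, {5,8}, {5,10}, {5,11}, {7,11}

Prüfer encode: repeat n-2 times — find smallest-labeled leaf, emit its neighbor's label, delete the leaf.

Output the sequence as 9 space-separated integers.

Step 1: leaves = {6,8,9,10}. Remove smallest leaf 6, emit neighbor 1.
Step 2: leaves = {1,8,9,10}. Remove smallest leaf 1, emit neighbor 2.
Step 3: leaves = {2,8,9,10}. Remove smallest leaf 2, emit neighbor 5.
Step 4: leaves = {8,9,10}. Remove smallest leaf 8, emit neighbor 5.
Step 5: leaves = {9,10}. Remove smallest leaf 9, emit neighbor 3.
Step 6: leaves = {3,10}. Remove smallest leaf 3, emit neighbor 4.
Step 7: leaves = {4,10}. Remove smallest leaf 4, emit neighbor 7.
Step 8: leaves = {7,10}. Remove smallest leaf 7, emit neighbor 11.
Step 9: leaves = {10,11}. Remove smallest leaf 10, emit neighbor 5.
Done: 2 vertices remain (5, 11). Sequence = [1 2 5 5 3 4 7 11 5]

Answer: 1 2 5 5 3 4 7 11 5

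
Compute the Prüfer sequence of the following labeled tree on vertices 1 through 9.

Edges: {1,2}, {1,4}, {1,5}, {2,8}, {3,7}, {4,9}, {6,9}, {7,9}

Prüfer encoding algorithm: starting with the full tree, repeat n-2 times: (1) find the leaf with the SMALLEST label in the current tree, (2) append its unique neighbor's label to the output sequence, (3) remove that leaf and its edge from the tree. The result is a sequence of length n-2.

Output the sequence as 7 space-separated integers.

Answer: 7 1 9 9 2 1 4

Derivation:
Step 1: leaves = {3,5,6,8}. Remove smallest leaf 3, emit neighbor 7.
Step 2: leaves = {5,6,7,8}. Remove smallest leaf 5, emit neighbor 1.
Step 3: leaves = {6,7,8}. Remove smallest leaf 6, emit neighbor 9.
Step 4: leaves = {7,8}. Remove smallest leaf 7, emit neighbor 9.
Step 5: leaves = {8,9}. Remove smallest leaf 8, emit neighbor 2.
Step 6: leaves = {2,9}. Remove smallest leaf 2, emit neighbor 1.
Step 7: leaves = {1,9}. Remove smallest leaf 1, emit neighbor 4.
Done: 2 vertices remain (4, 9). Sequence = [7 1 9 9 2 1 4]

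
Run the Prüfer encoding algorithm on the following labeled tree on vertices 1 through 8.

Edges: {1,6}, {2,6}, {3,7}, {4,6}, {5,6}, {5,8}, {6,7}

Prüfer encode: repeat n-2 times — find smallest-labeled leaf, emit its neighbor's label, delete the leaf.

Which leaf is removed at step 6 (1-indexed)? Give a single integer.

Answer: 6

Derivation:
Step 1: current leaves = {1,2,3,4,8}. Remove leaf 1 (neighbor: 6).
Step 2: current leaves = {2,3,4,8}. Remove leaf 2 (neighbor: 6).
Step 3: current leaves = {3,4,8}. Remove leaf 3 (neighbor: 7).
Step 4: current leaves = {4,7,8}. Remove leaf 4 (neighbor: 6).
Step 5: current leaves = {7,8}. Remove leaf 7 (neighbor: 6).
Step 6: current leaves = {6,8}. Remove leaf 6 (neighbor: 5).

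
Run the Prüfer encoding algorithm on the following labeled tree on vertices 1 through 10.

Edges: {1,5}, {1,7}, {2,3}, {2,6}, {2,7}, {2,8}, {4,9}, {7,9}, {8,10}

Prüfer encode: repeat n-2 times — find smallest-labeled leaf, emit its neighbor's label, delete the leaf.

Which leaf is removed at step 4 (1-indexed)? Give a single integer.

Answer: 1

Derivation:
Step 1: current leaves = {3,4,5,6,10}. Remove leaf 3 (neighbor: 2).
Step 2: current leaves = {4,5,6,10}. Remove leaf 4 (neighbor: 9).
Step 3: current leaves = {5,6,9,10}. Remove leaf 5 (neighbor: 1).
Step 4: current leaves = {1,6,9,10}. Remove leaf 1 (neighbor: 7).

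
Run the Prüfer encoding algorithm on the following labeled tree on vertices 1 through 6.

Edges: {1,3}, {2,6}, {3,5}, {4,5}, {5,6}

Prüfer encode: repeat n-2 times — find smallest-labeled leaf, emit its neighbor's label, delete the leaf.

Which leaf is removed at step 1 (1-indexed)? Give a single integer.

Step 1: current leaves = {1,2,4}. Remove leaf 1 (neighbor: 3).

Answer: 1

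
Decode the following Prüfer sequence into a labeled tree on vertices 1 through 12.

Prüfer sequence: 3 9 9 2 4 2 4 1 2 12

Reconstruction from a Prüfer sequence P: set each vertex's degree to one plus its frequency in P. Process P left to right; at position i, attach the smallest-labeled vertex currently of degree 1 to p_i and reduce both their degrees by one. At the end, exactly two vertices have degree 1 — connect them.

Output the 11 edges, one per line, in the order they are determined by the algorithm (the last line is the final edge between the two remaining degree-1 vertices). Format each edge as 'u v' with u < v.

Answer: 3 5
3 9
6 9
2 7
4 8
2 9
4 10
1 4
1 2
2 12
11 12

Derivation:
Initial degrees: {1:2, 2:4, 3:2, 4:3, 5:1, 6:1, 7:1, 8:1, 9:3, 10:1, 11:1, 12:2}
Step 1: smallest deg-1 vertex = 5, p_1 = 3. Add edge {3,5}. Now deg[5]=0, deg[3]=1.
Step 2: smallest deg-1 vertex = 3, p_2 = 9. Add edge {3,9}. Now deg[3]=0, deg[9]=2.
Step 3: smallest deg-1 vertex = 6, p_3 = 9. Add edge {6,9}. Now deg[6]=0, deg[9]=1.
Step 4: smallest deg-1 vertex = 7, p_4 = 2. Add edge {2,7}. Now deg[7]=0, deg[2]=3.
Step 5: smallest deg-1 vertex = 8, p_5 = 4. Add edge {4,8}. Now deg[8]=0, deg[4]=2.
Step 6: smallest deg-1 vertex = 9, p_6 = 2. Add edge {2,9}. Now deg[9]=0, deg[2]=2.
Step 7: smallest deg-1 vertex = 10, p_7 = 4. Add edge {4,10}. Now deg[10]=0, deg[4]=1.
Step 8: smallest deg-1 vertex = 4, p_8 = 1. Add edge {1,4}. Now deg[4]=0, deg[1]=1.
Step 9: smallest deg-1 vertex = 1, p_9 = 2. Add edge {1,2}. Now deg[1]=0, deg[2]=1.
Step 10: smallest deg-1 vertex = 2, p_10 = 12. Add edge {2,12}. Now deg[2]=0, deg[12]=1.
Final: two remaining deg-1 vertices are 11, 12. Add edge {11,12}.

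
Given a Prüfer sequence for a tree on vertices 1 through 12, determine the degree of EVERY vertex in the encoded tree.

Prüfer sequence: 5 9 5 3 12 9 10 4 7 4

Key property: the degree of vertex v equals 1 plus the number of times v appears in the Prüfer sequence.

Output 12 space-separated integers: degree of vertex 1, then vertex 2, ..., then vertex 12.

Answer: 1 1 2 3 3 1 2 1 3 2 1 2

Derivation:
p_1 = 5: count[5] becomes 1
p_2 = 9: count[9] becomes 1
p_3 = 5: count[5] becomes 2
p_4 = 3: count[3] becomes 1
p_5 = 12: count[12] becomes 1
p_6 = 9: count[9] becomes 2
p_7 = 10: count[10] becomes 1
p_8 = 4: count[4] becomes 1
p_9 = 7: count[7] becomes 1
p_10 = 4: count[4] becomes 2
Degrees (1 + count): deg[1]=1+0=1, deg[2]=1+0=1, deg[3]=1+1=2, deg[4]=1+2=3, deg[5]=1+2=3, deg[6]=1+0=1, deg[7]=1+1=2, deg[8]=1+0=1, deg[9]=1+2=3, deg[10]=1+1=2, deg[11]=1+0=1, deg[12]=1+1=2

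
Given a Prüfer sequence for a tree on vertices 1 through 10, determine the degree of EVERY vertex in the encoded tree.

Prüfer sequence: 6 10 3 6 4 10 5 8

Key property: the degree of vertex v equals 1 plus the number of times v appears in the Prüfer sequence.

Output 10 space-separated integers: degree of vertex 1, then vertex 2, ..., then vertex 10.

p_1 = 6: count[6] becomes 1
p_2 = 10: count[10] becomes 1
p_3 = 3: count[3] becomes 1
p_4 = 6: count[6] becomes 2
p_5 = 4: count[4] becomes 1
p_6 = 10: count[10] becomes 2
p_7 = 5: count[5] becomes 1
p_8 = 8: count[8] becomes 1
Degrees (1 + count): deg[1]=1+0=1, deg[2]=1+0=1, deg[3]=1+1=2, deg[4]=1+1=2, deg[5]=1+1=2, deg[6]=1+2=3, deg[7]=1+0=1, deg[8]=1+1=2, deg[9]=1+0=1, deg[10]=1+2=3

Answer: 1 1 2 2 2 3 1 2 1 3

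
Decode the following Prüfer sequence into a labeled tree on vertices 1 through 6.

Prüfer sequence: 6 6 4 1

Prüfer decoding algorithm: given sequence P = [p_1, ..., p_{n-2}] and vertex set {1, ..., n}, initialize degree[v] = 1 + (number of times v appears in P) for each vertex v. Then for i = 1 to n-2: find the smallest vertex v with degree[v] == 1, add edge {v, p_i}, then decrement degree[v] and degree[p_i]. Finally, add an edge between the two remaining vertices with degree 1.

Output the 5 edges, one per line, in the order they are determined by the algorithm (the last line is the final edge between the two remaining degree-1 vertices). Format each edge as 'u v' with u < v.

Answer: 2 6
3 6
4 5
1 4
1 6

Derivation:
Initial degrees: {1:2, 2:1, 3:1, 4:2, 5:1, 6:3}
Step 1: smallest deg-1 vertex = 2, p_1 = 6. Add edge {2,6}. Now deg[2]=0, deg[6]=2.
Step 2: smallest deg-1 vertex = 3, p_2 = 6. Add edge {3,6}. Now deg[3]=0, deg[6]=1.
Step 3: smallest deg-1 vertex = 5, p_3 = 4. Add edge {4,5}. Now deg[5]=0, deg[4]=1.
Step 4: smallest deg-1 vertex = 4, p_4 = 1. Add edge {1,4}. Now deg[4]=0, deg[1]=1.
Final: two remaining deg-1 vertices are 1, 6. Add edge {1,6}.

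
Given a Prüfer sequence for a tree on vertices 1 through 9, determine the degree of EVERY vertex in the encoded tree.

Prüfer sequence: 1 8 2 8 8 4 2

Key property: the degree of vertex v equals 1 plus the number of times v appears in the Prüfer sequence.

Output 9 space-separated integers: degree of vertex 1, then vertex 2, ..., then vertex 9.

p_1 = 1: count[1] becomes 1
p_2 = 8: count[8] becomes 1
p_3 = 2: count[2] becomes 1
p_4 = 8: count[8] becomes 2
p_5 = 8: count[8] becomes 3
p_6 = 4: count[4] becomes 1
p_7 = 2: count[2] becomes 2
Degrees (1 + count): deg[1]=1+1=2, deg[2]=1+2=3, deg[3]=1+0=1, deg[4]=1+1=2, deg[5]=1+0=1, deg[6]=1+0=1, deg[7]=1+0=1, deg[8]=1+3=4, deg[9]=1+0=1

Answer: 2 3 1 2 1 1 1 4 1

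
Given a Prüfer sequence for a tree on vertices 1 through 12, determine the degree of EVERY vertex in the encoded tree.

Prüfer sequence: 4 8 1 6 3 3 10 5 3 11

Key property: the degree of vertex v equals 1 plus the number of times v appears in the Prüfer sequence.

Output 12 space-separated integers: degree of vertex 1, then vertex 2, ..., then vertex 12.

Answer: 2 1 4 2 2 2 1 2 1 2 2 1

Derivation:
p_1 = 4: count[4] becomes 1
p_2 = 8: count[8] becomes 1
p_3 = 1: count[1] becomes 1
p_4 = 6: count[6] becomes 1
p_5 = 3: count[3] becomes 1
p_6 = 3: count[3] becomes 2
p_7 = 10: count[10] becomes 1
p_8 = 5: count[5] becomes 1
p_9 = 3: count[3] becomes 3
p_10 = 11: count[11] becomes 1
Degrees (1 + count): deg[1]=1+1=2, deg[2]=1+0=1, deg[3]=1+3=4, deg[4]=1+1=2, deg[5]=1+1=2, deg[6]=1+1=2, deg[7]=1+0=1, deg[8]=1+1=2, deg[9]=1+0=1, deg[10]=1+1=2, deg[11]=1+1=2, deg[12]=1+0=1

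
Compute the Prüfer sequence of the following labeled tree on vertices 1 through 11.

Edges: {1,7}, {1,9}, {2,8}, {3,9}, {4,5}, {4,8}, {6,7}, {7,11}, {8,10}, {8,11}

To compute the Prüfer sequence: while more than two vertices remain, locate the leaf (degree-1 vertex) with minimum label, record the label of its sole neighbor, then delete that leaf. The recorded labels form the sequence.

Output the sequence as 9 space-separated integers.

Answer: 8 9 4 8 7 1 7 11 8

Derivation:
Step 1: leaves = {2,3,5,6,10}. Remove smallest leaf 2, emit neighbor 8.
Step 2: leaves = {3,5,6,10}. Remove smallest leaf 3, emit neighbor 9.
Step 3: leaves = {5,6,9,10}. Remove smallest leaf 5, emit neighbor 4.
Step 4: leaves = {4,6,9,10}. Remove smallest leaf 4, emit neighbor 8.
Step 5: leaves = {6,9,10}. Remove smallest leaf 6, emit neighbor 7.
Step 6: leaves = {9,10}. Remove smallest leaf 9, emit neighbor 1.
Step 7: leaves = {1,10}. Remove smallest leaf 1, emit neighbor 7.
Step 8: leaves = {7,10}. Remove smallest leaf 7, emit neighbor 11.
Step 9: leaves = {10,11}. Remove smallest leaf 10, emit neighbor 8.
Done: 2 vertices remain (8, 11). Sequence = [8 9 4 8 7 1 7 11 8]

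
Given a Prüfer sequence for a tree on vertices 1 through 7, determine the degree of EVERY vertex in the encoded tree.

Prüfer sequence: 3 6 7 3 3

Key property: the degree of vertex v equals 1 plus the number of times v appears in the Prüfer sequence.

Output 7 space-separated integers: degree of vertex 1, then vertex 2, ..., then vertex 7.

Answer: 1 1 4 1 1 2 2

Derivation:
p_1 = 3: count[3] becomes 1
p_2 = 6: count[6] becomes 1
p_3 = 7: count[7] becomes 1
p_4 = 3: count[3] becomes 2
p_5 = 3: count[3] becomes 3
Degrees (1 + count): deg[1]=1+0=1, deg[2]=1+0=1, deg[3]=1+3=4, deg[4]=1+0=1, deg[5]=1+0=1, deg[6]=1+1=2, deg[7]=1+1=2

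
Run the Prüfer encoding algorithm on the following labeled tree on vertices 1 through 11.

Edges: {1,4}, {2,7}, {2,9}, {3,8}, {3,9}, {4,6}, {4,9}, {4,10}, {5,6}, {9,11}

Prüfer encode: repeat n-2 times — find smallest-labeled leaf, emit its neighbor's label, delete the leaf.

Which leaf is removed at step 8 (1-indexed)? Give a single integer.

Answer: 10

Derivation:
Step 1: current leaves = {1,5,7,8,10,11}. Remove leaf 1 (neighbor: 4).
Step 2: current leaves = {5,7,8,10,11}. Remove leaf 5 (neighbor: 6).
Step 3: current leaves = {6,7,8,10,11}. Remove leaf 6 (neighbor: 4).
Step 4: current leaves = {7,8,10,11}. Remove leaf 7 (neighbor: 2).
Step 5: current leaves = {2,8,10,11}. Remove leaf 2 (neighbor: 9).
Step 6: current leaves = {8,10,11}. Remove leaf 8 (neighbor: 3).
Step 7: current leaves = {3,10,11}. Remove leaf 3 (neighbor: 9).
Step 8: current leaves = {10,11}. Remove leaf 10 (neighbor: 4).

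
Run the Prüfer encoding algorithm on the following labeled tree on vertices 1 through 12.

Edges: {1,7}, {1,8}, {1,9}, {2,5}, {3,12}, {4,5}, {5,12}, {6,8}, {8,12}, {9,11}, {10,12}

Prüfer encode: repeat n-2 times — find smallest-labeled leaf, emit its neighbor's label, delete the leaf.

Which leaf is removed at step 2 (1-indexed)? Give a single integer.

Answer: 3

Derivation:
Step 1: current leaves = {2,3,4,6,7,10,11}. Remove leaf 2 (neighbor: 5).
Step 2: current leaves = {3,4,6,7,10,11}. Remove leaf 3 (neighbor: 12).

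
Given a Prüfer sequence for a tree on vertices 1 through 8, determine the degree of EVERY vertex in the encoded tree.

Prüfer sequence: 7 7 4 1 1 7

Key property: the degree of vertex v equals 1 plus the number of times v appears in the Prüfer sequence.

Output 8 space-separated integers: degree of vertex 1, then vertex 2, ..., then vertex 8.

p_1 = 7: count[7] becomes 1
p_2 = 7: count[7] becomes 2
p_3 = 4: count[4] becomes 1
p_4 = 1: count[1] becomes 1
p_5 = 1: count[1] becomes 2
p_6 = 7: count[7] becomes 3
Degrees (1 + count): deg[1]=1+2=3, deg[2]=1+0=1, deg[3]=1+0=1, deg[4]=1+1=2, deg[5]=1+0=1, deg[6]=1+0=1, deg[7]=1+3=4, deg[8]=1+0=1

Answer: 3 1 1 2 1 1 4 1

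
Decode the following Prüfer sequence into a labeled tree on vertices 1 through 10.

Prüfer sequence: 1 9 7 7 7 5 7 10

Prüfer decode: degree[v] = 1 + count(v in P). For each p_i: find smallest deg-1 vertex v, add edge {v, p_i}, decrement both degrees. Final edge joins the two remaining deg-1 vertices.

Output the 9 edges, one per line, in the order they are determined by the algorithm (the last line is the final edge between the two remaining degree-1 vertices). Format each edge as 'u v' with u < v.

Answer: 1 2
1 9
3 7
4 7
6 7
5 8
5 7
7 10
9 10

Derivation:
Initial degrees: {1:2, 2:1, 3:1, 4:1, 5:2, 6:1, 7:5, 8:1, 9:2, 10:2}
Step 1: smallest deg-1 vertex = 2, p_1 = 1. Add edge {1,2}. Now deg[2]=0, deg[1]=1.
Step 2: smallest deg-1 vertex = 1, p_2 = 9. Add edge {1,9}. Now deg[1]=0, deg[9]=1.
Step 3: smallest deg-1 vertex = 3, p_3 = 7. Add edge {3,7}. Now deg[3]=0, deg[7]=4.
Step 4: smallest deg-1 vertex = 4, p_4 = 7. Add edge {4,7}. Now deg[4]=0, deg[7]=3.
Step 5: smallest deg-1 vertex = 6, p_5 = 7. Add edge {6,7}. Now deg[6]=0, deg[7]=2.
Step 6: smallest deg-1 vertex = 8, p_6 = 5. Add edge {5,8}. Now deg[8]=0, deg[5]=1.
Step 7: smallest deg-1 vertex = 5, p_7 = 7. Add edge {5,7}. Now deg[5]=0, deg[7]=1.
Step 8: smallest deg-1 vertex = 7, p_8 = 10. Add edge {7,10}. Now deg[7]=0, deg[10]=1.
Final: two remaining deg-1 vertices are 9, 10. Add edge {9,10}.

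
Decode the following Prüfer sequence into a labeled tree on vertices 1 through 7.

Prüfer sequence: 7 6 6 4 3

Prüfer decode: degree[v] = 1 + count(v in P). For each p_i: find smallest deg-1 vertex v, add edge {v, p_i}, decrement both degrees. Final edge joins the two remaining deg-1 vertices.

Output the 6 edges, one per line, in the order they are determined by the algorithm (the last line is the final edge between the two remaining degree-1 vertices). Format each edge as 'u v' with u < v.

Initial degrees: {1:1, 2:1, 3:2, 4:2, 5:1, 6:3, 7:2}
Step 1: smallest deg-1 vertex = 1, p_1 = 7. Add edge {1,7}. Now deg[1]=0, deg[7]=1.
Step 2: smallest deg-1 vertex = 2, p_2 = 6. Add edge {2,6}. Now deg[2]=0, deg[6]=2.
Step 3: smallest deg-1 vertex = 5, p_3 = 6. Add edge {5,6}. Now deg[5]=0, deg[6]=1.
Step 4: smallest deg-1 vertex = 6, p_4 = 4. Add edge {4,6}. Now deg[6]=0, deg[4]=1.
Step 5: smallest deg-1 vertex = 4, p_5 = 3. Add edge {3,4}. Now deg[4]=0, deg[3]=1.
Final: two remaining deg-1 vertices are 3, 7. Add edge {3,7}.

Answer: 1 7
2 6
5 6
4 6
3 4
3 7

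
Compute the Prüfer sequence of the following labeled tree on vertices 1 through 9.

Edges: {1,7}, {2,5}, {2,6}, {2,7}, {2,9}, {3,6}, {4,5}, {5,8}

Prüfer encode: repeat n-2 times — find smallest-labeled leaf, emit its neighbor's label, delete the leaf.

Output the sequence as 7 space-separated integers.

Step 1: leaves = {1,3,4,8,9}. Remove smallest leaf 1, emit neighbor 7.
Step 2: leaves = {3,4,7,8,9}. Remove smallest leaf 3, emit neighbor 6.
Step 3: leaves = {4,6,7,8,9}. Remove smallest leaf 4, emit neighbor 5.
Step 4: leaves = {6,7,8,9}. Remove smallest leaf 6, emit neighbor 2.
Step 5: leaves = {7,8,9}. Remove smallest leaf 7, emit neighbor 2.
Step 6: leaves = {8,9}. Remove smallest leaf 8, emit neighbor 5.
Step 7: leaves = {5,9}. Remove smallest leaf 5, emit neighbor 2.
Done: 2 vertices remain (2, 9). Sequence = [7 6 5 2 2 5 2]

Answer: 7 6 5 2 2 5 2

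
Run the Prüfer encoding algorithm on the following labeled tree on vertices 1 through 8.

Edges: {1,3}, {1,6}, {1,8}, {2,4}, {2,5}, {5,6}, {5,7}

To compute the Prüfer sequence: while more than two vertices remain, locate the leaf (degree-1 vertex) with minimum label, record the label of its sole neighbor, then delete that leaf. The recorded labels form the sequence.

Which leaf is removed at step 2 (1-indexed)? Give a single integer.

Step 1: current leaves = {3,4,7,8}. Remove leaf 3 (neighbor: 1).
Step 2: current leaves = {4,7,8}. Remove leaf 4 (neighbor: 2).

Answer: 4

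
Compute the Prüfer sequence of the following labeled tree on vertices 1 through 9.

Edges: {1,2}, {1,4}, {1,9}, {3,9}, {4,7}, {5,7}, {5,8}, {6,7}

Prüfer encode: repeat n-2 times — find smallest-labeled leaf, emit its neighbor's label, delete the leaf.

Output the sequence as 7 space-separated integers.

Answer: 1 9 7 5 7 4 1

Derivation:
Step 1: leaves = {2,3,6,8}. Remove smallest leaf 2, emit neighbor 1.
Step 2: leaves = {3,6,8}. Remove smallest leaf 3, emit neighbor 9.
Step 3: leaves = {6,8,9}. Remove smallest leaf 6, emit neighbor 7.
Step 4: leaves = {8,9}. Remove smallest leaf 8, emit neighbor 5.
Step 5: leaves = {5,9}. Remove smallest leaf 5, emit neighbor 7.
Step 6: leaves = {7,9}. Remove smallest leaf 7, emit neighbor 4.
Step 7: leaves = {4,9}. Remove smallest leaf 4, emit neighbor 1.
Done: 2 vertices remain (1, 9). Sequence = [1 9 7 5 7 4 1]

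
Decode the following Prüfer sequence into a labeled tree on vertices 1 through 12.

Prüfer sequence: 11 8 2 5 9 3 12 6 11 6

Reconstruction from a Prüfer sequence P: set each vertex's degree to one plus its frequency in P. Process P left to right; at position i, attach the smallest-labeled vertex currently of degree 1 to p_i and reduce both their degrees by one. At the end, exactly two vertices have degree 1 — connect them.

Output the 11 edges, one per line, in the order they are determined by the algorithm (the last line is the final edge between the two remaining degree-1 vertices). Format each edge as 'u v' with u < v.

Answer: 1 11
4 8
2 7
2 5
5 9
3 8
3 12
6 9
10 11
6 11
6 12

Derivation:
Initial degrees: {1:1, 2:2, 3:2, 4:1, 5:2, 6:3, 7:1, 8:2, 9:2, 10:1, 11:3, 12:2}
Step 1: smallest deg-1 vertex = 1, p_1 = 11. Add edge {1,11}. Now deg[1]=0, deg[11]=2.
Step 2: smallest deg-1 vertex = 4, p_2 = 8. Add edge {4,8}. Now deg[4]=0, deg[8]=1.
Step 3: smallest deg-1 vertex = 7, p_3 = 2. Add edge {2,7}. Now deg[7]=0, deg[2]=1.
Step 4: smallest deg-1 vertex = 2, p_4 = 5. Add edge {2,5}. Now deg[2]=0, deg[5]=1.
Step 5: smallest deg-1 vertex = 5, p_5 = 9. Add edge {5,9}. Now deg[5]=0, deg[9]=1.
Step 6: smallest deg-1 vertex = 8, p_6 = 3. Add edge {3,8}. Now deg[8]=0, deg[3]=1.
Step 7: smallest deg-1 vertex = 3, p_7 = 12. Add edge {3,12}. Now deg[3]=0, deg[12]=1.
Step 8: smallest deg-1 vertex = 9, p_8 = 6. Add edge {6,9}. Now deg[9]=0, deg[6]=2.
Step 9: smallest deg-1 vertex = 10, p_9 = 11. Add edge {10,11}. Now deg[10]=0, deg[11]=1.
Step 10: smallest deg-1 vertex = 11, p_10 = 6. Add edge {6,11}. Now deg[11]=0, deg[6]=1.
Final: two remaining deg-1 vertices are 6, 12. Add edge {6,12}.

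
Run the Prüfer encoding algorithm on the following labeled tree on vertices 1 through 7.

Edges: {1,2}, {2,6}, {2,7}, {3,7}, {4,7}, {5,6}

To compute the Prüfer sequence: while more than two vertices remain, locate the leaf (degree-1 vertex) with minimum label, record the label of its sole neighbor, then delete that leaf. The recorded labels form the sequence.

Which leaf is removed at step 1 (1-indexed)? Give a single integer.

Step 1: current leaves = {1,3,4,5}. Remove leaf 1 (neighbor: 2).

Answer: 1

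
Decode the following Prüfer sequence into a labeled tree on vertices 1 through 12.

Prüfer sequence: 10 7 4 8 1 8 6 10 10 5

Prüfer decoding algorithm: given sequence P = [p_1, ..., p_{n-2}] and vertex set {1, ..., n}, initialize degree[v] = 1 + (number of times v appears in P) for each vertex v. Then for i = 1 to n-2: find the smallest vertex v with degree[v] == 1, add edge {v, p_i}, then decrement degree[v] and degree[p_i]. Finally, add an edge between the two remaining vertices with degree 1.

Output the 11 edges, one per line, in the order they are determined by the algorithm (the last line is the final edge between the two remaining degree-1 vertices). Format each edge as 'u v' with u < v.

Initial degrees: {1:2, 2:1, 3:1, 4:2, 5:2, 6:2, 7:2, 8:3, 9:1, 10:4, 11:1, 12:1}
Step 1: smallest deg-1 vertex = 2, p_1 = 10. Add edge {2,10}. Now deg[2]=0, deg[10]=3.
Step 2: smallest deg-1 vertex = 3, p_2 = 7. Add edge {3,7}. Now deg[3]=0, deg[7]=1.
Step 3: smallest deg-1 vertex = 7, p_3 = 4. Add edge {4,7}. Now deg[7]=0, deg[4]=1.
Step 4: smallest deg-1 vertex = 4, p_4 = 8. Add edge {4,8}. Now deg[4]=0, deg[8]=2.
Step 5: smallest deg-1 vertex = 9, p_5 = 1. Add edge {1,9}. Now deg[9]=0, deg[1]=1.
Step 6: smallest deg-1 vertex = 1, p_6 = 8. Add edge {1,8}. Now deg[1]=0, deg[8]=1.
Step 7: smallest deg-1 vertex = 8, p_7 = 6. Add edge {6,8}. Now deg[8]=0, deg[6]=1.
Step 8: smallest deg-1 vertex = 6, p_8 = 10. Add edge {6,10}. Now deg[6]=0, deg[10]=2.
Step 9: smallest deg-1 vertex = 11, p_9 = 10. Add edge {10,11}. Now deg[11]=0, deg[10]=1.
Step 10: smallest deg-1 vertex = 10, p_10 = 5. Add edge {5,10}. Now deg[10]=0, deg[5]=1.
Final: two remaining deg-1 vertices are 5, 12. Add edge {5,12}.

Answer: 2 10
3 7
4 7
4 8
1 9
1 8
6 8
6 10
10 11
5 10
5 12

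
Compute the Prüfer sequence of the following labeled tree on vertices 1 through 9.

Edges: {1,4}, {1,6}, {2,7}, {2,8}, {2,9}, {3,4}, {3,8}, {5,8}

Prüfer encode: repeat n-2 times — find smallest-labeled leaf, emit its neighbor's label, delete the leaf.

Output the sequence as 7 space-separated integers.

Step 1: leaves = {5,6,7,9}. Remove smallest leaf 5, emit neighbor 8.
Step 2: leaves = {6,7,9}. Remove smallest leaf 6, emit neighbor 1.
Step 3: leaves = {1,7,9}. Remove smallest leaf 1, emit neighbor 4.
Step 4: leaves = {4,7,9}. Remove smallest leaf 4, emit neighbor 3.
Step 5: leaves = {3,7,9}. Remove smallest leaf 3, emit neighbor 8.
Step 6: leaves = {7,8,9}. Remove smallest leaf 7, emit neighbor 2.
Step 7: leaves = {8,9}. Remove smallest leaf 8, emit neighbor 2.
Done: 2 vertices remain (2, 9). Sequence = [8 1 4 3 8 2 2]

Answer: 8 1 4 3 8 2 2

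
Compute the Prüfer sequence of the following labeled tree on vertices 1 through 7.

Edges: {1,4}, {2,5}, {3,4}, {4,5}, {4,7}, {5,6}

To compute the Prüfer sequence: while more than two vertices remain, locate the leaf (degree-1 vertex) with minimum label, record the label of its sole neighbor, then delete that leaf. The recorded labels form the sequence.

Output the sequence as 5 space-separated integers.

Step 1: leaves = {1,2,3,6,7}. Remove smallest leaf 1, emit neighbor 4.
Step 2: leaves = {2,3,6,7}. Remove smallest leaf 2, emit neighbor 5.
Step 3: leaves = {3,6,7}. Remove smallest leaf 3, emit neighbor 4.
Step 4: leaves = {6,7}. Remove smallest leaf 6, emit neighbor 5.
Step 5: leaves = {5,7}. Remove smallest leaf 5, emit neighbor 4.
Done: 2 vertices remain (4, 7). Sequence = [4 5 4 5 4]

Answer: 4 5 4 5 4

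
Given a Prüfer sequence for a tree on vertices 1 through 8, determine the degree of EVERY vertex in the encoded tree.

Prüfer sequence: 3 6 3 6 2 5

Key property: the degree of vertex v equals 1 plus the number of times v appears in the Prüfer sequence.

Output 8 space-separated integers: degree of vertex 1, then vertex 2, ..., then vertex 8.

Answer: 1 2 3 1 2 3 1 1

Derivation:
p_1 = 3: count[3] becomes 1
p_2 = 6: count[6] becomes 1
p_3 = 3: count[3] becomes 2
p_4 = 6: count[6] becomes 2
p_5 = 2: count[2] becomes 1
p_6 = 5: count[5] becomes 1
Degrees (1 + count): deg[1]=1+0=1, deg[2]=1+1=2, deg[3]=1+2=3, deg[4]=1+0=1, deg[5]=1+1=2, deg[6]=1+2=3, deg[7]=1+0=1, deg[8]=1+0=1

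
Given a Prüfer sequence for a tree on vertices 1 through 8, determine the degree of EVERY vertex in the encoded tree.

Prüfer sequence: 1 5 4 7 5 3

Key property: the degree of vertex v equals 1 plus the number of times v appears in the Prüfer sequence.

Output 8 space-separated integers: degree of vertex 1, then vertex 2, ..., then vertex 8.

p_1 = 1: count[1] becomes 1
p_2 = 5: count[5] becomes 1
p_3 = 4: count[4] becomes 1
p_4 = 7: count[7] becomes 1
p_5 = 5: count[5] becomes 2
p_6 = 3: count[3] becomes 1
Degrees (1 + count): deg[1]=1+1=2, deg[2]=1+0=1, deg[3]=1+1=2, deg[4]=1+1=2, deg[5]=1+2=3, deg[6]=1+0=1, deg[7]=1+1=2, deg[8]=1+0=1

Answer: 2 1 2 2 3 1 2 1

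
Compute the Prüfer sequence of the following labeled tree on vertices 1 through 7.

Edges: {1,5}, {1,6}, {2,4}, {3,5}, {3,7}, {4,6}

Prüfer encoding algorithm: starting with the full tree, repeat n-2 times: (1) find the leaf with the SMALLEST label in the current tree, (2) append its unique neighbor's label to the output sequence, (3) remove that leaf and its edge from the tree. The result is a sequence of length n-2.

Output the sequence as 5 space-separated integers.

Step 1: leaves = {2,7}. Remove smallest leaf 2, emit neighbor 4.
Step 2: leaves = {4,7}. Remove smallest leaf 4, emit neighbor 6.
Step 3: leaves = {6,7}. Remove smallest leaf 6, emit neighbor 1.
Step 4: leaves = {1,7}. Remove smallest leaf 1, emit neighbor 5.
Step 5: leaves = {5,7}. Remove smallest leaf 5, emit neighbor 3.
Done: 2 vertices remain (3, 7). Sequence = [4 6 1 5 3]

Answer: 4 6 1 5 3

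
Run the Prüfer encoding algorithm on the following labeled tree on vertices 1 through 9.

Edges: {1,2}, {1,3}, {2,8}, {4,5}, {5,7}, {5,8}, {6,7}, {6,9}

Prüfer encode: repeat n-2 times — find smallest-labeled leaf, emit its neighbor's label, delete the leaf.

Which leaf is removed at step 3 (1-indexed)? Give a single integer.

Answer: 2

Derivation:
Step 1: current leaves = {3,4,9}. Remove leaf 3 (neighbor: 1).
Step 2: current leaves = {1,4,9}. Remove leaf 1 (neighbor: 2).
Step 3: current leaves = {2,4,9}. Remove leaf 2 (neighbor: 8).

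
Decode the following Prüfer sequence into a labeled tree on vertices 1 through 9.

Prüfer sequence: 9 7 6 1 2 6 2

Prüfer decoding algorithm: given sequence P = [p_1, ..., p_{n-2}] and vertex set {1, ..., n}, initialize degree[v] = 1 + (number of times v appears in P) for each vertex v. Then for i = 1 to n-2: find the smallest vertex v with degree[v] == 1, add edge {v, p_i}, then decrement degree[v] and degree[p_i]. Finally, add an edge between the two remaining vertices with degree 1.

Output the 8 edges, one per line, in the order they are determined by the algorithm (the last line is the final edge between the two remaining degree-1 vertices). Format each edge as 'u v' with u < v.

Initial degrees: {1:2, 2:3, 3:1, 4:1, 5:1, 6:3, 7:2, 8:1, 9:2}
Step 1: smallest deg-1 vertex = 3, p_1 = 9. Add edge {3,9}. Now deg[3]=0, deg[9]=1.
Step 2: smallest deg-1 vertex = 4, p_2 = 7. Add edge {4,7}. Now deg[4]=0, deg[7]=1.
Step 3: smallest deg-1 vertex = 5, p_3 = 6. Add edge {5,6}. Now deg[5]=0, deg[6]=2.
Step 4: smallest deg-1 vertex = 7, p_4 = 1. Add edge {1,7}. Now deg[7]=0, deg[1]=1.
Step 5: smallest deg-1 vertex = 1, p_5 = 2. Add edge {1,2}. Now deg[1]=0, deg[2]=2.
Step 6: smallest deg-1 vertex = 8, p_6 = 6. Add edge {6,8}. Now deg[8]=0, deg[6]=1.
Step 7: smallest deg-1 vertex = 6, p_7 = 2. Add edge {2,6}. Now deg[6]=0, deg[2]=1.
Final: two remaining deg-1 vertices are 2, 9. Add edge {2,9}.

Answer: 3 9
4 7
5 6
1 7
1 2
6 8
2 6
2 9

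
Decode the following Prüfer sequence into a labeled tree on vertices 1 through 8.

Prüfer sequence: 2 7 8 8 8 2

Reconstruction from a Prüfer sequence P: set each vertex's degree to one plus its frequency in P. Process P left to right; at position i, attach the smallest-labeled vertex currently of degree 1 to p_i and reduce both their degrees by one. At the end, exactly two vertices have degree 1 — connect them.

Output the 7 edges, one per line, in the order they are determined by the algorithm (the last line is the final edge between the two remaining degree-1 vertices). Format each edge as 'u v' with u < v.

Initial degrees: {1:1, 2:3, 3:1, 4:1, 5:1, 6:1, 7:2, 8:4}
Step 1: smallest deg-1 vertex = 1, p_1 = 2. Add edge {1,2}. Now deg[1]=0, deg[2]=2.
Step 2: smallest deg-1 vertex = 3, p_2 = 7. Add edge {3,7}. Now deg[3]=0, deg[7]=1.
Step 3: smallest deg-1 vertex = 4, p_3 = 8. Add edge {4,8}. Now deg[4]=0, deg[8]=3.
Step 4: smallest deg-1 vertex = 5, p_4 = 8. Add edge {5,8}. Now deg[5]=0, deg[8]=2.
Step 5: smallest deg-1 vertex = 6, p_5 = 8. Add edge {6,8}. Now deg[6]=0, deg[8]=1.
Step 6: smallest deg-1 vertex = 7, p_6 = 2. Add edge {2,7}. Now deg[7]=0, deg[2]=1.
Final: two remaining deg-1 vertices are 2, 8. Add edge {2,8}.

Answer: 1 2
3 7
4 8
5 8
6 8
2 7
2 8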